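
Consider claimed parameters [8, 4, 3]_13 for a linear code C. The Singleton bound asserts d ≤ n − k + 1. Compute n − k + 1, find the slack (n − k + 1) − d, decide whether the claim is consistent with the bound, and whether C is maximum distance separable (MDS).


Singleton RHS = n − k + 1 = 5, slack = 2, bound satisfied, not MDS.

Singleton bound: d ≤ n − k + 1.
Here n = 8, k = 4, so n − k + 1 = 5.
Given d = 3, check d ≤ 5: YES.
Slack = (n − k + 1) − d = 2.
The code is NOT MDS (slack = 2 > 0).
Description: the claimed parameters are [8, 4, 3]_13; such a code would be non-MDS.


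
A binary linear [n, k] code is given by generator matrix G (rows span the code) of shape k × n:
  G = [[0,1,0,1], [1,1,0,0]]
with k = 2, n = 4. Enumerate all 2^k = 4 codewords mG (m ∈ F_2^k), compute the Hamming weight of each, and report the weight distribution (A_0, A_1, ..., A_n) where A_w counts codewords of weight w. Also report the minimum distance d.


Weight distribution: A_0 = 1, A_2 = 3. Minimum distance d = 2.

Enumerate all 2^2 = 4 messages m ∈ F_2^2.
For each, compute codeword c = mG in F_2^4, then tally its weight.
  m = 00 → c = 0000, weight = 0.
  m = 10 → c = 0101, weight = 2.
  m = 01 → c = 1100, weight = 2.
  m = 11 → c = 1001, weight = 2.
Tally weights:
  weight 0: 1 codewords.
  weight 2: 3 codewords.
Minimum distance d = smallest w > 0 with A_w > 0 = 2.
Sanity: Σ A_w = 4 = 2^2 = 4 ✓.


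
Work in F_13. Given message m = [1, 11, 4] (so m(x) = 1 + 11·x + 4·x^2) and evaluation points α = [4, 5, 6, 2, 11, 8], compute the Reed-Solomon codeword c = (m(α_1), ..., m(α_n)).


c = [5, 0, 3, 0, 8, 7]

Message polynomial: m(x) = 1 + 11·x + 4·x^2 (mod 13).
For each evaluation point α_i, compute m(α_i) mod 13:
  α_1 = 4: Horner steps 4 → 1 → 5, so m(4) = 5.
  α_2 = 5: Horner steps 4 → 5 → 0, so m(5) = 0.
  α_3 = 6: Horner steps 4 → 9 → 3, so m(6) = 3.
  α_4 = 2: Horner steps 4 → 6 → 0, so m(2) = 0.
  α_5 = 11: Horner steps 4 → 3 → 8, so m(11) = 8.
  α_6 = 8: Horner steps 4 → 4 → 7, so m(8) = 7.
Codeword c = [5, 0, 3, 0, 8, 7] ∈ F_13^6.


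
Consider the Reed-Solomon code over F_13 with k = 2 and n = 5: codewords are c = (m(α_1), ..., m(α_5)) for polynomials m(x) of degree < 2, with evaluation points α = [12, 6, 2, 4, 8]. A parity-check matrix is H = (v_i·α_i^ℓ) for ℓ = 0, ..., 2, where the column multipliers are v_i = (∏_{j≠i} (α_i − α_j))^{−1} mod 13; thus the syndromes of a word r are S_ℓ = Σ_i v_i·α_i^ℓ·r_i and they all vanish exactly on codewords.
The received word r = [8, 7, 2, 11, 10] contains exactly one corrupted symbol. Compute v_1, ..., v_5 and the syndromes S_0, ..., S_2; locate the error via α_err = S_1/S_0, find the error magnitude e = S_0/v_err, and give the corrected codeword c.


S = (11, 10, 2), error at position 5, error magnitude e = 7, c = [8, 7, 2, 11, 3].

Step 1: column multipliers v_i = (∏_{j≠i}(α_i − α_j))^{−1} mod 13.
  i = 1 (α = 12): (12−6)(12−2)(12−4)(12−8) = 6·10·8·4 = 1920 ≡ 9, so v_1 = 9^{−1} = 3 (mod 13).
  i = 2 (α = 6): (6−12)(6−2)(6−4)(6−8) = (−6)·4·2·(−2) = 96 ≡ 5, so v_2 = 5^{−1} = 8 (mod 13).
  i = 3 (α = 2): (2−12)(2−6)(2−4)(2−8) = (−10)·(−4)·(−2)·(−6) = 480 ≡ 12, so v_3 = 12^{−1} = 12 (mod 13).
  i = 4 (α = 4): (4−12)(4−6)(4−2)(4−8) = (−8)·(−2)·2·(−4) = −128 ≡ 2, so v_4 = 2^{−1} = 7 (mod 13).
  i = 5 (α = 8): (8−12)(8−6)(8−2)(8−4) = (−4)·2·6·4 = −192 ≡ 3, so v_5 = 3^{−1} = 9 (mod 13).
  v = [3, 8, 12, 7, 9].
Step 2: syndromes of r = [8, 7, 2, 11, 10] (all sums mod 13).
  S_0 = Σ v_i r_i = 3·8 + 8·7 + 12·2 + 7·11 + 9·10 = 271 ≡ 11.
  S_1 = Σ v_i α_i r_i = 3·12·8 + 8·6·7 + 12·2·2 + 7·4·11 + 9·8·10 = 1700 ≡ 10.
  α_i^2 mod 13 = [1, 10, 4, 3, 12].
  S_2 = Σ v_i α_i^2 r_i = 3·1·8 + 8·10·7 + 12·4·2 + 7·3·11 + 9·12·10 = 1991 ≡ 2.
  S = (11, 10, 2) ≠ 0, so r is not a codeword (an error is present).
Step 3: locate the error. For a single error e at position i, S_ℓ = v_i·e·α_i^ℓ, so α_err = S_1/S_0.
  S_0^{−1} = 11^{−1} = 6 (mod 13), so α_err = 10·6 = 60 ≡ 8 = α_5. Error position i = 5.
  Consistency check: S_2/S_1 = 2·4 = 8 ≡ 8 = α_err ✓ (single-error assumption holds).
Step 4: error magnitude e = S_0/v_5 = S_0·∏_{j≠5}(α_5 − α_j) = 11·3 = 33 ≡ 7 (mod 13).
Step 5: correct position 5: c_5 = r_5 − e = 10 − 7 ≡ 3 (mod 13). Hence c = [8, 7, 2, 11, 3].
  Check: interpolating c through the α_i gives m(x) = 6 + 11·x (degree < 2) with m(α_i) = c_i for every i, so c is indeed a codeword.


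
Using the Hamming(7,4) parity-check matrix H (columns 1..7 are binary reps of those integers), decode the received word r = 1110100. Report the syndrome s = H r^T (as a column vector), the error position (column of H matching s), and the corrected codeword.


s = (1, 0, 1)^T, error position = 5, corrected codeword c = 1110000

Compute s = H r^T mod 2 one row at a time:
  s_1 = 0 + 1 + 0 + 0 = 1 ≡ 1 (mod 2).
  s_2 = 1 + 1 + 0 + 0 = 2 ≡ 0 (mod 2).
  s_3 = 1 + 1 + 1 + 0 = 3 ≡ 1 (mod 2).
s = (1, 0, 1)^T — this equals column 5 of H (binary 101), so error is at position 5.
Correct: flip bit 5 of r = 1110100 to get c = 1110000.


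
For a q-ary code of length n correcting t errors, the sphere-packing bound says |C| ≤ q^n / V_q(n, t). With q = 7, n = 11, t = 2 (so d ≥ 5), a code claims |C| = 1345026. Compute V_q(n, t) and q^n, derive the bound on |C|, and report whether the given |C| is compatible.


V_q(n, t) = 2047, q^n = 1977326743, Hamming bound = 965963, |C| = 1345026 > bound (violated).

Step 1: Compute V_q(n, t) = Σ_{j=0}^2 C(n, j) (q−1)^j.
  j = 0: C(11,0)·(6)^0 = 1·1 = 1.
  j = 1: C(11,1)·(6)^1 = 11·6 = 66.
  j = 2: C(11,2)·(6)^2 = 55·36 = 1980.
  V_q(n, t) = 1 + 66 + 1980 = 2047.
Step 2: q^n = 7^11 = 1977326743.
Step 3: Hamming bound ⌊q^n / V_q(n,t)⌋ = ⌊1977326743/2047⌋ = 965963.
Step 4: Compare |C| = 1345026 to 965963: violated.
The claimed |C| lies above the Hamming bound, so no 7-ary code of length 11 with d ≥ 5 can have 1345026 codewords.


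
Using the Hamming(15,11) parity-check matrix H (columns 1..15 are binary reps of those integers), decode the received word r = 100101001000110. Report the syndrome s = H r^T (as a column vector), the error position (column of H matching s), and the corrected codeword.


s = (1, 0, 0, 1)^T, error position = 9, corrected codeword c = 100101000000110

Compute s = H r^T mod 2 one row at a time:
  s_1 = 0 + 1 + 0 + 0 + 0 + 1 + 1 + 0 = 3 ≡ 1 (mod 2).
  s_2 = 1 + 0 + 1 + 0 + 0 + 1 + 1 + 0 = 4 ≡ 0 (mod 2).
  s_3 = 0 + 0 + 1 + 0 + 0 + 0 + 1 + 0 = 2 ≡ 0 (mod 2).
  s_4 = 1 + 0 + 0 + 0 + 1 + 0 + 1 + 0 = 3 ≡ 1 (mod 2).
s = (1, 0, 0, 1)^T — this equals column 9 of H (binary 1001), so error is at position 9.
Correct: flip bit 9 of r = 100101001000110 to get c = 100101000000110.


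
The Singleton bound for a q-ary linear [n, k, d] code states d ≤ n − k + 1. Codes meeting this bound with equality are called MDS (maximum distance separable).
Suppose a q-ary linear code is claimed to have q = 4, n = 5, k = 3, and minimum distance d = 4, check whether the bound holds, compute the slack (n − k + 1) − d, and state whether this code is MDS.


Singleton RHS = n − k + 1 = 3, slack = -1, bound violated (no such code; not MDS).

Singleton bound: d ≤ n − k + 1.
Here n = 5, k = 3, so n − k + 1 = 3.
Given d = 4, check d ≤ 3: NO.
Slack = (n − k + 1) − d = -1.
The slack is negative: d = 4 exceeds n − k + 1 = 3 by 1, so the Singleton bound is violated and no linear [5, 3, 4]_4 code can exist. In particular it is not MDS (MDS requires d = n − k + 1 exactly).
Description: the claimed parameters are [5, 3, 4]_4; such a code would be impossible (violates the Singleton bound).


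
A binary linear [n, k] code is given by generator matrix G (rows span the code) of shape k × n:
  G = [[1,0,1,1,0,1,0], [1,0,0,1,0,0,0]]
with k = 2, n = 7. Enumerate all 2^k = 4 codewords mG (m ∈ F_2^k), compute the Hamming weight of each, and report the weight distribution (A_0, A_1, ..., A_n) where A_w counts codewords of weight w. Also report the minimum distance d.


Weight distribution: A_0 = 1, A_2 = 2, A_4 = 1. Minimum distance d = 2.

Enumerate all 2^2 = 4 messages m ∈ F_2^2.
For each, compute codeword c = mG in F_2^7, then tally its weight.
  m = 00 → c = 0000000, weight = 0.
  m = 10 → c = 1011010, weight = 4.
  m = 01 → c = 1001000, weight = 2.
  m = 11 → c = 0010010, weight = 2.
Tally weights:
  weight 0: 1 codewords.
  weight 2: 2 codewords.
  weight 4: 1 codewords.
Minimum distance d = smallest w > 0 with A_w > 0 = 2.
Sanity: Σ A_w = 4 = 2^2 = 4 ✓.


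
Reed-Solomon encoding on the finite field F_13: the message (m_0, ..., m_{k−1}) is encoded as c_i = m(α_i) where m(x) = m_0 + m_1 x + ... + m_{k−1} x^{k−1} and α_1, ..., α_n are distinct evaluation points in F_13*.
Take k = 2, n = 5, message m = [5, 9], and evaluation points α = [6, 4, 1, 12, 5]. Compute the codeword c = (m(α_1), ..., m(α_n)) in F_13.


c = [7, 2, 1, 9, 11]

Message polynomial: m(x) = 5 + 9·x (mod 13).
For each evaluation point α_i, compute m(α_i) mod 13:
  α_1 = 6: Horner steps 9 → 7, so m(6) = 7.
  α_2 = 4: Horner steps 9 → 2, so m(4) = 2.
  α_3 = 1: Horner steps 9 → 1, so m(1) = 1.
  α_4 = 12: Horner steps 9 → 9, so m(12) = 9.
  α_5 = 5: Horner steps 9 → 11, so m(5) = 11.
Codeword c = [7, 2, 1, 9, 11] ∈ F_13^5.


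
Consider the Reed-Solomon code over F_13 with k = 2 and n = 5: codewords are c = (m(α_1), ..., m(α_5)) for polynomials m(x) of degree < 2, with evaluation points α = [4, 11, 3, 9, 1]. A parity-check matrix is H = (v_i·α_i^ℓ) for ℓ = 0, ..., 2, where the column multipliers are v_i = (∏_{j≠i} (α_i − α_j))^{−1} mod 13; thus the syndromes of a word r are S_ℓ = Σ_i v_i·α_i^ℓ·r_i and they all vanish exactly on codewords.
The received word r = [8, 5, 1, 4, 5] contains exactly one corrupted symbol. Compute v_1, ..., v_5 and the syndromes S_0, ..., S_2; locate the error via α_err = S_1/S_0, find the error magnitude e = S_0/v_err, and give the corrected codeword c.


S = (8, 8, 8), error at position 5, error magnitude e = 5, c = [8, 5, 1, 4, 0].

Step 1: column multipliers v_i = (∏_{j≠i}(α_i − α_j))^{−1} mod 13.
  i = 1 (α = 4): (4−11)(4−3)(4−9)(4−1) = (−7)·1·(−5)·3 = 105 ≡ 1, so v_1 = 1^{−1} = 1 (mod 13).
  i = 2 (α = 11): (11−4)(11−3)(11−9)(11−1) = 7·8·2·10 = 1120 ≡ 2, so v_2 = 2^{−1} = 7 (mod 13).
  i = 3 (α = 3): (3−4)(3−11)(3−9)(3−1) = (−1)·(−8)·(−6)·2 = −96 ≡ 8, so v_3 = 8^{−1} = 5 (mod 13).
  i = 4 (α = 9): (9−4)(9−11)(9−3)(9−1) = 5·(−2)·6·8 = −480 ≡ 1, so v_4 = 1^{−1} = 1 (mod 13).
  i = 5 (α = 1): (1−4)(1−11)(1−3)(1−9) = (−3)·(−10)·(−2)·(−8) = 480 ≡ 12, so v_5 = 12^{−1} = 12 (mod 13).
  v = [1, 7, 5, 1, 12].
Step 2: syndromes of r = [8, 5, 1, 4, 5] (all sums mod 13).
  S_0 = Σ v_i r_i = 1·8 + 7·5 + 5·1 + 1·4 + 12·5 = 112 ≡ 8.
  S_1 = Σ v_i α_i r_i = 1·4·8 + 7·11·5 + 5·3·1 + 1·9·4 + 12·1·5 = 528 ≡ 8.
  α_i^2 mod 13 = [3, 4, 9, 3, 1].
  S_2 = Σ v_i α_i^2 r_i = 1·3·8 + 7·4·5 + 5·9·1 + 1·3·4 + 12·1·5 = 281 ≡ 8.
  S = (8, 8, 8) ≠ 0, so r is not a codeword (an error is present).
Step 3: locate the error. For a single error e at position i, S_ℓ = v_i·e·α_i^ℓ, so α_err = S_1/S_0.
  S_0^{−1} = 8^{−1} = 5 (mod 13), so α_err = 8·5 = 40 ≡ 1 = α_5. Error position i = 5.
  Consistency check: S_2/S_1 = 8·5 = 40 ≡ 1 = α_err ✓ (single-error assumption holds).
Step 4: error magnitude e = S_0/v_5 = S_0·∏_{j≠5}(α_5 − α_j) = 8·12 = 96 ≡ 5 (mod 13).
Step 5: correct position 5: c_5 = r_5 − e = 5 − 5 ≡ 0 (mod 13). Hence c = [8, 5, 1, 4, 0].
  Check: interpolating c through the α_i gives m(x) = 6 + 7·x (degree < 2) with m(α_i) = c_i for every i, so c is indeed a codeword.


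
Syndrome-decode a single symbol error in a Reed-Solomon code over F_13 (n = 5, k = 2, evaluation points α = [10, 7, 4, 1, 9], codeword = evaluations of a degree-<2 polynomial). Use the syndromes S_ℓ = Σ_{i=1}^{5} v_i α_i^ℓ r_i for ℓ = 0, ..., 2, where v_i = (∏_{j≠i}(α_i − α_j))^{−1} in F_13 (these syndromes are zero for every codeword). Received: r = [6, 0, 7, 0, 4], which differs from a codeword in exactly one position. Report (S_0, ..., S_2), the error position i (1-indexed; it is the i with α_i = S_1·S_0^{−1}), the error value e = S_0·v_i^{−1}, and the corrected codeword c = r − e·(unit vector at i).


S = (10, 10, 10), error at position 4, error magnitude e = 12, c = [6, 0, 7, 1, 4].

Step 1: column multipliers v_i = (∏_{j≠i}(α_i − α_j))^{−1} mod 13.
  i = 1 (α = 10): (10−7)(10−4)(10−1)(10−9) = 3·6·9·1 = 162 ≡ 6, so v_1 = 6^{−1} = 11 (mod 13).
  i = 2 (α = 7): (7−10)(7−4)(7−1)(7−9) = (−3)·3·6·(−2) = 108 ≡ 4, so v_2 = 4^{−1} = 10 (mod 13).
  i = 3 (α = 4): (4−10)(4−7)(4−1)(4−9) = (−6)·(−3)·3·(−5) = −270 ≡ 3, so v_3 = 3^{−1} = 9 (mod 13).
  i = 4 (α = 1): (1−10)(1−7)(1−4)(1−9) = (−9)·(−6)·(−3)·(−8) = 1296 ≡ 9, so v_4 = 9^{−1} = 3 (mod 13).
  i = 5 (α = 9): (9−10)(9−7)(9−4)(9−1) = (−1)·2·5·8 = −80 ≡ 11, so v_5 = 11^{−1} = 6 (mod 13).
  v = [11, 10, 9, 3, 6].
Step 2: syndromes of r = [6, 0, 7, 0, 4] (all sums mod 13).
  S_0 = Σ v_i r_i = 11·6 + 10·0 + 9·7 + 3·0 + 6·4 = 153 ≡ 10.
  S_1 = Σ v_i α_i r_i = 11·10·6 + 10·7·0 + 9·4·7 + 3·1·0 + 6·9·4 = 1128 ≡ 10.
  α_i^2 mod 13 = [9, 10, 3, 1, 3].
  S_2 = Σ v_i α_i^2 r_i = 11·9·6 + 10·10·0 + 9·3·7 + 3·1·0 + 6·3·4 = 855 ≡ 10.
  S = (10, 10, 10) ≠ 0, so r is not a codeword (an error is present).
Step 3: locate the error. For a single error e at position i, S_ℓ = v_i·e·α_i^ℓ, so α_err = S_1/S_0.
  S_0^{−1} = 10^{−1} = 4 (mod 13), so α_err = 10·4 = 40 ≡ 1 = α_4. Error position i = 4.
  Consistency check: S_2/S_1 = 10·4 = 40 ≡ 1 = α_err ✓ (single-error assumption holds).
Step 4: error magnitude e = S_0/v_4 = S_0·∏_{j≠4}(α_4 − α_j) = 10·9 = 90 ≡ 12 (mod 13).
Step 5: correct position 4: c_4 = r_4 − e = 0 − 12 ≡ 1 (mod 13). Hence c = [6, 0, 7, 1, 4].
  Check: interpolating c through the α_i gives m(x) = 12 + 2·x (degree < 2) with m(α_i) = c_i for every i, so c is indeed a codeword.


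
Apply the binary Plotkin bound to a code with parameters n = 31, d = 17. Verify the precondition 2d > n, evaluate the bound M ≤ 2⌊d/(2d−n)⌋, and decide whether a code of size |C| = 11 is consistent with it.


Plotkin bound M ≤ 10; given |C| = 11 > bound (violated).

Check applicability: 2d = 34, n = 31.
2d − n = 3 > 0, so Plotkin applies.
Compute d/(2d−n) = 17/3 ≈ 5.6667.
⌊d/(2d−n)⌋ = 5.
Plotkin bound: M ≤ 2·5 = 10.
Given |C| = 11, check: VIOLATED.
This |C| is above the Plotkin bound, so no binary code with n = 31, d = 17 and 11 codewords exists.


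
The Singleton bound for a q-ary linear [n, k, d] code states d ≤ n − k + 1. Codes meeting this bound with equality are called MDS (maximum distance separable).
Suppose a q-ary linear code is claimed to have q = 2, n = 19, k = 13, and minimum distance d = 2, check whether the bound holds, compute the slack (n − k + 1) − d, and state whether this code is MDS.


Singleton RHS = n − k + 1 = 7, slack = 5, bound satisfied, not MDS.

Singleton bound: d ≤ n − k + 1.
Here n = 19, k = 13, so n − k + 1 = 7.
Given d = 2, check d ≤ 7: YES.
Slack = (n − k + 1) − d = 5.
The code is NOT MDS (slack = 5 > 0).
Description: the claimed parameters are [19, 13, 2]_2; such a code would be non-MDS.


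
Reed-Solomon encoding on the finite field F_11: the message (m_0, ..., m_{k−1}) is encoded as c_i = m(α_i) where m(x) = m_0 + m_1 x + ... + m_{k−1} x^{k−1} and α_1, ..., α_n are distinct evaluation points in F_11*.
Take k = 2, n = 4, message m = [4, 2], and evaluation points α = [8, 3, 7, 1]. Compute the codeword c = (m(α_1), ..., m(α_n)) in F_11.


c = [9, 10, 7, 6]

Message polynomial: m(x) = 4 + 2·x (mod 11).
For each evaluation point α_i, compute m(α_i) mod 11:
  α_1 = 8: Horner steps 2 → 9, so m(8) = 9.
  α_2 = 3: Horner steps 2 → 10, so m(3) = 10.
  α_3 = 7: Horner steps 2 → 7, so m(7) = 7.
  α_4 = 1: Horner steps 2 → 6, so m(1) = 6.
Codeword c = [9, 10, 7, 6] ∈ F_11^4.


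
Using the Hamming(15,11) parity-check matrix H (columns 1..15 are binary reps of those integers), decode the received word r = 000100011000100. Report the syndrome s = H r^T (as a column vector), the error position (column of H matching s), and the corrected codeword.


s = (1, 0, 0, 0)^T, error position = 8, corrected codeword c = 000100001000100

Compute s = H r^T mod 2 one row at a time:
  s_1 = 1 + 1 + 0 + 0 + 0 + 1 + 0 + 0 = 3 ≡ 1 (mod 2).
  s_2 = 1 + 0 + 0 + 0 + 0 + 1 + 0 + 0 = 2 ≡ 0 (mod 2).
  s_3 = 0 + 0 + 0 + 0 + 0 + 0 + 0 + 0 = 0 ≡ 0 (mod 2).
  s_4 = 0 + 0 + 0 + 0 + 1 + 0 + 1 + 0 = 2 ≡ 0 (mod 2).
s = (1, 0, 0, 0)^T — this equals column 8 of H (binary 1000), so error is at position 8.
Correct: flip bit 8 of r = 000100011000100 to get c = 000100001000100.


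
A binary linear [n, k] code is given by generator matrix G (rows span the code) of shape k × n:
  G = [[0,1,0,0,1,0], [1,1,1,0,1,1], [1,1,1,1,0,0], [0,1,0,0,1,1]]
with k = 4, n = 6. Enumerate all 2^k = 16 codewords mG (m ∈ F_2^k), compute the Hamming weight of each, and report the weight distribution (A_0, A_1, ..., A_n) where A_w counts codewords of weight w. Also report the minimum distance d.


Weight distribution: A_0 = 1, A_1 = 1, A_2 = 4, A_3 = 4, A_4 = 3, A_5 = 3. Minimum distance d = 1.

Enumerate all 2^4 = 16 messages m ∈ F_2^4.
For each, compute codeword c = mG in F_2^6, then tally its weight.
  m = 0000 → c = 000000, weight = 0.
  m = 1000 → c = 010010, weight = 2.
  m = 0100 → c = 111011, weight = 5.
  m = 1100 → c = 101001, weight = 3.
  m = 0010 → c = 111100, weight = 4.
  m = 1010 → c = 101110, weight = 4.
  m = 0110 → c = 000111, weight = 3.
  m = 1110 → c = 010101, weight = 3.
  m = 0001 → c = 010011, weight = 3.
  m = 1001 → c = 000001, weight = 1.
  m = 0101 → c = 101000, weight = 2.
  m = 1101 → c = 111010, weight = 4.
  m = 0011 → c = 101111, weight = 5.
  m = 1011 → c = 111101, weight = 5.
  m = 0111 → c = 010100, weight = 2.
  m = 1111 → c = 000110, weight = 2.
Tally weights:
  weight 0: 1 codewords.
  weight 1: 1 codewords.
  weight 2: 4 codewords.
  weight 3: 4 codewords.
  weight 4: 3 codewords.
  weight 5: 3 codewords.
Minimum distance d = smallest w > 0 with A_w > 0 = 1.
Sanity: Σ A_w = 16 = 2^4 = 16 ✓.


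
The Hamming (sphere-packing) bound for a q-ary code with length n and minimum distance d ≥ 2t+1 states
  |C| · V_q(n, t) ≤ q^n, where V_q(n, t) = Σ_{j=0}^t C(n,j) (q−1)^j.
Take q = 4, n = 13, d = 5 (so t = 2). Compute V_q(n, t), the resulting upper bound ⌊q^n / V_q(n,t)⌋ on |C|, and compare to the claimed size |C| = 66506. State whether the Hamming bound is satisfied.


V_q(n, t) = 742, q^n = 67108864, Hamming bound = 90443, |C| = 66506 ≤ bound (satisfied).

Step 1: Compute V_q(n, t) = Σ_{j=0}^2 C(n, j) (q−1)^j.
  j = 0: C(13,0)·(3)^0 = 1·1 = 1.
  j = 1: C(13,1)·(3)^1 = 13·3 = 39.
  j = 2: C(13,2)·(3)^2 = 78·9 = 702.
  V_q(n, t) = 1 + 39 + 702 = 742.
Step 2: q^n = 4^13 = 67108864.
Step 3: Hamming bound ⌊q^n / V_q(n,t)⌋ = ⌊67108864/742⌋ = 90443.
Step 4: Compare |C| = 66506 to 90443: satisfied.
The claimed |C| lies below the Hamming bound.


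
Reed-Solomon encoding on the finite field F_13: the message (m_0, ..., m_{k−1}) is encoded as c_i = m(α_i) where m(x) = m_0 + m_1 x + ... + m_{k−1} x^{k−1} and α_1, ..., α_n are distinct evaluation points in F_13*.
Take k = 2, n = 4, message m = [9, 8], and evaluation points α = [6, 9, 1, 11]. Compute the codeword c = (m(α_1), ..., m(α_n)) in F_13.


c = [5, 3, 4, 6]

Message polynomial: m(x) = 9 + 8·x (mod 13).
For each evaluation point α_i, compute m(α_i) mod 13:
  α_1 = 6: Horner steps 8 → 5, so m(6) = 5.
  α_2 = 9: Horner steps 8 → 3, so m(9) = 3.
  α_3 = 1: Horner steps 8 → 4, so m(1) = 4.
  α_4 = 11: Horner steps 8 → 6, so m(11) = 6.
Codeword c = [5, 3, 4, 6] ∈ F_13^4.


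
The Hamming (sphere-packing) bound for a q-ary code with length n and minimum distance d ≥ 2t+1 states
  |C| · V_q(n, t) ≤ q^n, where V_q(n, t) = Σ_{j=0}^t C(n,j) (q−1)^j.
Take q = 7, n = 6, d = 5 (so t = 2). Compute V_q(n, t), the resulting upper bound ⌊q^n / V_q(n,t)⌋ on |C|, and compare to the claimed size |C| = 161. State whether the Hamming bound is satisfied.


V_q(n, t) = 577, q^n = 117649, Hamming bound = 203, |C| = 161 ≤ bound (satisfied).

Step 1: Compute V_q(n, t) = Σ_{j=0}^2 C(n, j) (q−1)^j.
  j = 0: C(6,0)·(6)^0 = 1·1 = 1.
  j = 1: C(6,1)·(6)^1 = 6·6 = 36.
  j = 2: C(6,2)·(6)^2 = 15·36 = 540.
  V_q(n, t) = 1 + 36 + 540 = 577.
Step 2: q^n = 7^6 = 117649.
Step 3: Hamming bound ⌊q^n / V_q(n,t)⌋ = ⌊117649/577⌋ = 203.
Step 4: Compare |C| = 161 to 203: satisfied.
The claimed |C| lies below the Hamming bound.


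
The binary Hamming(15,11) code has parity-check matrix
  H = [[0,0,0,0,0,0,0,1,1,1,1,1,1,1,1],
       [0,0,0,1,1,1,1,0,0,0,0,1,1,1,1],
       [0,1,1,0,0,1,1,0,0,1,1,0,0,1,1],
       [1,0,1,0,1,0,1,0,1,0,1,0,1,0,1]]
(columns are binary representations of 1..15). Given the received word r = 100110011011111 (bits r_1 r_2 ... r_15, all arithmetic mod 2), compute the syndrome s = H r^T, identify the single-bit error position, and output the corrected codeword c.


s = (1, 0, 1, 0)^T, error position = 10, corrected codeword c = 100110011111111

Compute s = H r^T mod 2 one row at a time:
  s_1 = 1 + 1 + 0 + 1 + 1 + 1 + 1 + 1 = 7 ≡ 1 (mod 2).
  s_2 = 1 + 1 + 0 + 0 + 1 + 1 + 1 + 1 = 6 ≡ 0 (mod 2).
  s_3 = 0 + 0 + 0 + 0 + 0 + 1 + 1 + 1 = 3 ≡ 1 (mod 2).
  s_4 = 1 + 0 + 1 + 0 + 1 + 1 + 1 + 1 = 6 ≡ 0 (mod 2).
s = (1, 0, 1, 0)^T — this equals column 10 of H (binary 1010), so error is at position 10.
Correct: flip bit 10 of r = 100110011011111 to get c = 100110011111111.


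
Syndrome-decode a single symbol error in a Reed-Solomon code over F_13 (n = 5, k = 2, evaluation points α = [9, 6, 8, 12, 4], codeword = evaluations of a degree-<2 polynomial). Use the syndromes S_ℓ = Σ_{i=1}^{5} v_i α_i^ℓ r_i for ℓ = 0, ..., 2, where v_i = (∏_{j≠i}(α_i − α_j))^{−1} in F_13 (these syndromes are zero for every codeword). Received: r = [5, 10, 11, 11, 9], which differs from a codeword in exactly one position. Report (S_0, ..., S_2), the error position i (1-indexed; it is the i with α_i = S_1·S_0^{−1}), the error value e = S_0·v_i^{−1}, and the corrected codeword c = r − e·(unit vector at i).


S = (6, 7, 6), error at position 4, error magnitude e = 11, c = [5, 10, 11, 0, 9].

Step 1: column multipliers v_i = (∏_{j≠i}(α_i − α_j))^{−1} mod 13.
  i = 1 (α = 9): (9−6)(9−8)(9−12)(9−4) = 3·1·(−3)·5 = −45 ≡ 7, so v_1 = 7^{−1} = 2 (mod 13).
  i = 2 (α = 6): (6−9)(6−8)(6−12)(6−4) = (−3)·(−2)·(−6)·2 = −72 ≡ 6, so v_2 = 6^{−1} = 11 (mod 13).
  i = 3 (α = 8): (8−9)(8−6)(8−12)(8−4) = (−1)·2·(−4)·4 = 32 ≡ 6, so v_3 = 6^{−1} = 11 (mod 13).
  i = 4 (α = 12): (12−9)(12−6)(12−8)(12−4) = 3·6·4·8 = 576 ≡ 4, so v_4 = 4^{−1} = 10 (mod 13).
  i = 5 (α = 4): (4−9)(4−6)(4−8)(4−12) = (−5)·(−2)·(−4)·(−8) = 320 ≡ 8, so v_5 = 8^{−1} = 5 (mod 13).
  v = [2, 11, 11, 10, 5].
Step 2: syndromes of r = [5, 10, 11, 11, 9] (all sums mod 13).
  S_0 = Σ v_i r_i = 2·5 + 11·10 + 11·11 + 10·11 + 5·9 = 396 ≡ 6.
  S_1 = Σ v_i α_i r_i = 2·9·5 + 11·6·10 + 11·8·11 + 10·12·11 + 5·4·9 = 3218 ≡ 7.
  α_i^2 mod 13 = [3, 10, 12, 1, 3].
  S_2 = Σ v_i α_i^2 r_i = 2·3·5 + 11·10·10 + 11·12·11 + 10·1·11 + 5·3·9 = 2827 ≡ 6.
  S = (6, 7, 6) ≠ 0, so r is not a codeword (an error is present).
Step 3: locate the error. For a single error e at position i, S_ℓ = v_i·e·α_i^ℓ, so α_err = S_1/S_0.
  S_0^{−1} = 6^{−1} = 11 (mod 13), so α_err = 7·11 = 77 ≡ 12 = α_4. Error position i = 4.
  Consistency check: S_2/S_1 = 6·2 = 12 ≡ 12 = α_err ✓ (single-error assumption holds).
Step 4: error magnitude e = S_0/v_4 = S_0·∏_{j≠4}(α_4 − α_j) = 6·4 = 24 ≡ 11 (mod 13).
Step 5: correct position 4: c_4 = r_4 − e = 11 − 11 ≡ 0 (mod 13). Hence c = [5, 10, 11, 0, 9].
  Check: interpolating c through the α_i gives m(x) = 7 + 7·x (degree < 2) with m(α_i) = c_i for every i, so c is indeed a codeword.


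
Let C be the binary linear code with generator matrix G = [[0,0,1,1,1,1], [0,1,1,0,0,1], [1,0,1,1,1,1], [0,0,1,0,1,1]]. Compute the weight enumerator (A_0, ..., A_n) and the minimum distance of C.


Weight distribution: A_0 = 1, A_1 = 2, A_2 = 2, A_3 = 4, A_4 = 5, A_5 = 2. Minimum distance d = 1.

Enumerate all 2^4 = 16 messages m ∈ F_2^4.
For each, compute codeword c = mG in F_2^6, then tally its weight.
  m = 0000 → c = 000000, weight = 0.
  m = 1000 → c = 001111, weight = 4.
  m = 0100 → c = 011001, weight = 3.
  m = 1100 → c = 010110, weight = 3.
  m = 0010 → c = 101111, weight = 5.
  m = 1010 → c = 100000, weight = 1.
  m = 0110 → c = 110110, weight = 4.
  m = 1110 → c = 111001, weight = 4.
  m = 0001 → c = 001011, weight = 3.
  m = 1001 → c = 000100, weight = 1.
  m = 0101 → c = 010010, weight = 2.
  m = 1101 → c = 011101, weight = 4.
  m = 0011 → c = 100100, weight = 2.
  m = 1011 → c = 101011, weight = 4.
  m = 0111 → c = 111101, weight = 5.
  m = 1111 → c = 110010, weight = 3.
Tally weights:
  weight 0: 1 codewords.
  weight 1: 2 codewords.
  weight 2: 2 codewords.
  weight 3: 4 codewords.
  weight 4: 5 codewords.
  weight 5: 2 codewords.
Minimum distance d = smallest w > 0 with A_w > 0 = 1.
Sanity: Σ A_w = 16 = 2^4 = 16 ✓.


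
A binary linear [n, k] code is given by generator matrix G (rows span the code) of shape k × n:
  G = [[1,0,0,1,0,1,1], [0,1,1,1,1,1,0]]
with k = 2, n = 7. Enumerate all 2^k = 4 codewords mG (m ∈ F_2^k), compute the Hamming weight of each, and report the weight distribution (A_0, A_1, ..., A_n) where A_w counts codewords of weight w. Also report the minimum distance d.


Weight distribution: A_0 = 1, A_4 = 1, A_5 = 2. Minimum distance d = 4.

Enumerate all 2^2 = 4 messages m ∈ F_2^2.
For each, compute codeword c = mG in F_2^7, then tally its weight.
  m = 00 → c = 0000000, weight = 0.
  m = 10 → c = 1001011, weight = 4.
  m = 01 → c = 0111110, weight = 5.
  m = 11 → c = 1110101, weight = 5.
Tally weights:
  weight 0: 1 codewords.
  weight 4: 1 codewords.
  weight 5: 2 codewords.
Minimum distance d = smallest w > 0 with A_w > 0 = 4.
Sanity: Σ A_w = 4 = 2^2 = 4 ✓.


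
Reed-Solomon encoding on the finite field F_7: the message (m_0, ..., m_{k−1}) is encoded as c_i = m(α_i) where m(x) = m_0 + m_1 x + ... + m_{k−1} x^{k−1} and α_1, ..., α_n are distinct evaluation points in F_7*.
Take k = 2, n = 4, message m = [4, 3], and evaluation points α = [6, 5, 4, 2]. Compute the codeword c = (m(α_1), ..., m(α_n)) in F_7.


c = [1, 5, 2, 3]

Message polynomial: m(x) = 4 + 3·x (mod 7).
For each evaluation point α_i, compute m(α_i) mod 7:
  α_1 = 6: Horner steps 3 → 1, so m(6) = 1.
  α_2 = 5: Horner steps 3 → 5, so m(5) = 5.
  α_3 = 4: Horner steps 3 → 2, so m(4) = 2.
  α_4 = 2: Horner steps 3 → 3, so m(2) = 3.
Codeword c = [1, 5, 2, 3] ∈ F_7^4.


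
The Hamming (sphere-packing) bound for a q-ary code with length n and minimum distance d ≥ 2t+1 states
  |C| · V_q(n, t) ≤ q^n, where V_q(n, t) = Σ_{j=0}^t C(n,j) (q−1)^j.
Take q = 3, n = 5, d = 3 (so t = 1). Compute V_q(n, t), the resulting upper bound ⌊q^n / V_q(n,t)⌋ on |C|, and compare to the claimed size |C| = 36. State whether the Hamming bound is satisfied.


V_q(n, t) = 11, q^n = 243, Hamming bound = 22, |C| = 36 > bound (violated).

Step 1: Compute V_q(n, t) = Σ_{j=0}^1 C(n, j) (q−1)^j.
  j = 0: C(5,0)·(2)^0 = 1·1 = 1.
  j = 1: C(5,1)·(2)^1 = 5·2 = 10.
  V_q(n, t) = 1 + 10 = 11.
Step 2: q^n = 3^5 = 243.
Step 3: Hamming bound ⌊q^n / V_q(n,t)⌋ = ⌊243/11⌋ = 22.
Step 4: Compare |C| = 36 to 22: violated.
The claimed |C| lies above the Hamming bound, so no 3-ary code of length 5 with d ≥ 3 can have 36 codewords.


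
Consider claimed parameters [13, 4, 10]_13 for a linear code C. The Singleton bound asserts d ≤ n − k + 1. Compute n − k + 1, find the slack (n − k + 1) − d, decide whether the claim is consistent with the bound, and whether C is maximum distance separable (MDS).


Singleton RHS = n − k + 1 = 10, slack = 0, bound satisfied, MDS.

Singleton bound: d ≤ n − k + 1.
Here n = 13, k = 4, so n − k + 1 = 10.
Given d = 10, check d ≤ 10: YES.
Slack = (n − k + 1) − d = 0.
The code is MDS (slack = 0).
Description: the claimed parameters are [13, 4, 10]_13; such a code would be MDS (meets Singleton bound).


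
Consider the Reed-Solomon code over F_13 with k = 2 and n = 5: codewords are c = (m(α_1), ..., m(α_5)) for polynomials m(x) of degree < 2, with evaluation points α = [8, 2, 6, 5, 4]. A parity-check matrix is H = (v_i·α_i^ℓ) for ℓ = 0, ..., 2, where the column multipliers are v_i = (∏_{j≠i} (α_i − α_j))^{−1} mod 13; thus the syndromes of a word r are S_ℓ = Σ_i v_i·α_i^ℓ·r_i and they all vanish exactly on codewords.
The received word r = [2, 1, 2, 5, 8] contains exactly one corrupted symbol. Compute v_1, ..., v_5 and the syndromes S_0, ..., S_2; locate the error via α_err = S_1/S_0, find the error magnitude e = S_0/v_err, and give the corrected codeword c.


S = (6, 9, 7), error at position 1, error magnitude e = 6, c = [9, 1, 2, 5, 8].

Step 1: column multipliers v_i = (∏_{j≠i}(α_i − α_j))^{−1} mod 13.
  i = 1 (α = 8): (8−2)(8−6)(8−5)(8−4) = 6·2·3·4 = 144 ≡ 1, so v_1 = 1^{−1} = 1 (mod 13).
  i = 2 (α = 2): (2−8)(2−6)(2−5)(2−4) = (−6)·(−4)·(−3)·(−2) = 144 ≡ 1, so v_2 = 1^{−1} = 1 (mod 13).
  i = 3 (α = 6): (6−8)(6−2)(6−5)(6−4) = (−2)·4·1·2 = −16 ≡ 10, so v_3 = 10^{−1} = 4 (mod 13).
  i = 4 (α = 5): (5−8)(5−2)(5−6)(5−4) = (−3)·3·(−1)·1 = 9 ≡ 9, so v_4 = 9^{−1} = 3 (mod 13).
  i = 5 (α = 4): (4−8)(4−2)(4−6)(4−5) = (−4)·2·(−2)·(−1) = −16 ≡ 10, so v_5 = 10^{−1} = 4 (mod 13).
  v = [1, 1, 4, 3, 4].
Step 2: syndromes of r = [2, 1, 2, 5, 8] (all sums mod 13).
  S_0 = Σ v_i r_i = 1·2 + 1·1 + 4·2 + 3·5 + 4·8 = 58 ≡ 6.
  S_1 = Σ v_i α_i r_i = 1·8·2 + 1·2·1 + 4·6·2 + 3·5·5 + 4·4·8 = 269 ≡ 9.
  α_i^2 mod 13 = [12, 4, 10, 12, 3].
  S_2 = Σ v_i α_i^2 r_i = 1·12·2 + 1·4·1 + 4·10·2 + 3·12·5 + 4·3·8 = 384 ≡ 7.
  S = (6, 9, 7) ≠ 0, so r is not a codeword (an error is present).
Step 3: locate the error. For a single error e at position i, S_ℓ = v_i·e·α_i^ℓ, so α_err = S_1/S_0.
  S_0^{−1} = 6^{−1} = 11 (mod 13), so α_err = 9·11 = 99 ≡ 8 = α_1. Error position i = 1.
  Consistency check: S_2/S_1 = 7·3 = 21 ≡ 8 = α_err ✓ (single-error assumption holds).
Step 4: error magnitude e = S_0/v_1 = S_0·∏_{j≠1}(α_1 − α_j) = 6·1 = 6 ≡ 6 (mod 13).
Step 5: correct position 1: c_1 = r_1 − e = 2 − 6 ≡ 9 (mod 13). Hence c = [9, 1, 2, 5, 8].
  Check: interpolating c through the α_i gives m(x) = 7 + 10·x (degree < 2) with m(α_i) = c_i for every i, so c is indeed a codeword.


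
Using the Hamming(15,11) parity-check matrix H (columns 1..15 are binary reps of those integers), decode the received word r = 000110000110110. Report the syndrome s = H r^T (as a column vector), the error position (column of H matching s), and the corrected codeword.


s = (0, 0, 1, 1)^T, error position = 3, corrected codeword c = 001110000110110

Compute s = H r^T mod 2 one row at a time:
  s_1 = 0 + 0 + 1 + 1 + 0 + 1 + 1 + 0 = 4 ≡ 0 (mod 2).
  s_2 = 1 + 1 + 0 + 0 + 0 + 1 + 1 + 0 = 4 ≡ 0 (mod 2).
  s_3 = 0 + 0 + 0 + 0 + 1 + 1 + 1 + 0 = 3 ≡ 1 (mod 2).
  s_4 = 0 + 0 + 1 + 0 + 0 + 1 + 1 + 0 = 3 ≡ 1 (mod 2).
s = (0, 0, 1, 1)^T — this equals column 3 of H (binary 0011), so error is at position 3.
Correct: flip bit 3 of r = 000110000110110 to get c = 001110000110110.


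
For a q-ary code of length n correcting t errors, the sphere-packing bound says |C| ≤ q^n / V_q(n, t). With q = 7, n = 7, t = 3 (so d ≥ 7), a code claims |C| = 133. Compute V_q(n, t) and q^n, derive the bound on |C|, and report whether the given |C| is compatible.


V_q(n, t) = 8359, q^n = 823543, Hamming bound = 98, |C| = 133 > bound (violated).

Step 1: Compute V_q(n, t) = Σ_{j=0}^3 C(n, j) (q−1)^j.
  j = 0: C(7,0)·(6)^0 = 1·1 = 1.
  j = 1: C(7,1)·(6)^1 = 7·6 = 42.
  j = 2: C(7,2)·(6)^2 = 21·36 = 756.
  j = 3: C(7,3)·(6)^3 = 35·216 = 7560.
  V_q(n, t) = 1 + 42 + 756 + 7560 = 8359.
Step 2: q^n = 7^7 = 823543.
Step 3: Hamming bound ⌊q^n / V_q(n,t)⌋ = ⌊823543/8359⌋ = 98.
Step 4: Compare |C| = 133 to 98: violated.
The claimed |C| lies above the Hamming bound, so no 7-ary code of length 7 with d ≥ 7 can have 133 codewords.


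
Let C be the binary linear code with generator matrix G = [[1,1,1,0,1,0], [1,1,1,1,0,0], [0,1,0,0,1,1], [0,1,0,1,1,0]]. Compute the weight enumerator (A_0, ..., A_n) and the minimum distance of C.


Weight distribution: A_0 = 1, A_1 = 1, A_2 = 3, A_3 = 6, A_4 = 3, A_5 = 1, A_6 = 1. Minimum distance d = 1.

Enumerate all 2^4 = 16 messages m ∈ F_2^4.
For each, compute codeword c = mG in F_2^6, then tally its weight.
  m = 0000 → c = 000000, weight = 0.
  m = 1000 → c = 111010, weight = 4.
  m = 0100 → c = 111100, weight = 4.
  m = 1100 → c = 000110, weight = 2.
  m = 0010 → c = 010011, weight = 3.
  m = 1010 → c = 101001, weight = 3.
  m = 0110 → c = 101111, weight = 5.
  m = 1110 → c = 010101, weight = 3.
  m = 0001 → c = 010110, weight = 3.
  m = 1001 → c = 101100, weight = 3.
  m = 0101 → c = 101010, weight = 3.
  m = 1101 → c = 010000, weight = 1.
  m = 0011 → c = 000101, weight = 2.
  m = 1011 → c = 111111, weight = 6.
  m = 0111 → c = 111001, weight = 4.
  m = 1111 → c = 000011, weight = 2.
Tally weights:
  weight 0: 1 codewords.
  weight 1: 1 codewords.
  weight 2: 3 codewords.
  weight 3: 6 codewords.
  weight 4: 3 codewords.
  weight 5: 1 codewords.
  weight 6: 1 codewords.
Minimum distance d = smallest w > 0 with A_w > 0 = 1.
Sanity: Σ A_w = 16 = 2^4 = 16 ✓.


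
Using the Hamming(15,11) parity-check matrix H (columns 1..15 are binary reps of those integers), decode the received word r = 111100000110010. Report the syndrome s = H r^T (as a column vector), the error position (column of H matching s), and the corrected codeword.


s = (1, 0, 1, 1)^T, error position = 11, corrected codeword c = 111100000100010

Compute s = H r^T mod 2 one row at a time:
  s_1 = 0 + 0 + 1 + 1 + 0 + 0 + 1 + 0 = 3 ≡ 1 (mod 2).
  s_2 = 1 + 0 + 0 + 0 + 0 + 0 + 1 + 0 = 2 ≡ 0 (mod 2).
  s_3 = 1 + 1 + 0 + 0 + 1 + 1 + 1 + 0 = 5 ≡ 1 (mod 2).
  s_4 = 1 + 1 + 0 + 0 + 0 + 1 + 0 + 0 = 3 ≡ 1 (mod 2).
s = (1, 0, 1, 1)^T — this equals column 11 of H (binary 1011), so error is at position 11.
Correct: flip bit 11 of r = 111100000110010 to get c = 111100000100010.


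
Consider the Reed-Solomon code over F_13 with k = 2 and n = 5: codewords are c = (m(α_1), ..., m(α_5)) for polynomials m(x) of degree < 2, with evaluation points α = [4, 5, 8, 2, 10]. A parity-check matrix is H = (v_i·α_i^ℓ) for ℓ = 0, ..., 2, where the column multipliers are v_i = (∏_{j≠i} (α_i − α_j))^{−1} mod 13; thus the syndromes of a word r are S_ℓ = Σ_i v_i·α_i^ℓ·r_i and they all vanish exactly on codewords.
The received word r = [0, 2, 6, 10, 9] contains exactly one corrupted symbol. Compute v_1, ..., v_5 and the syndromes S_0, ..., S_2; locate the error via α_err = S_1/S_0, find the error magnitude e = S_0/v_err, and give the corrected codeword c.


S = (12, 8, 1), error at position 2, error magnitude e = 7, c = [0, 8, 6, 10, 9].

Step 1: column multipliers v_i = (∏_{j≠i}(α_i − α_j))^{−1} mod 13.
  i = 1 (α = 4): (4−5)(4−8)(4−2)(4−10) = (−1)·(−4)·2·(−6) = −48 ≡ 4, so v_1 = 4^{−1} = 10 (mod 13).
  i = 2 (α = 5): (5−4)(5−8)(5−2)(5−10) = 1·(−3)·3·(−5) = 45 ≡ 6, so v_2 = 6^{−1} = 11 (mod 13).
  i = 3 (α = 8): (8−4)(8−5)(8−2)(8−10) = 4·3·6·(−2) = −144 ≡ 12, so v_3 = 12^{−1} = 12 (mod 13).
  i = 4 (α = 2): (2−4)(2−5)(2−8)(2−10) = (−2)·(−3)·(−6)·(−8) = 288 ≡ 2, so v_4 = 2^{−1} = 7 (mod 13).
  i = 5 (α = 10): (10−4)(10−5)(10−8)(10−2) = 6·5·2·8 = 480 ≡ 12, so v_5 = 12^{−1} = 12 (mod 13).
  v = [10, 11, 12, 7, 12].
Step 2: syndromes of r = [0, 2, 6, 10, 9] (all sums mod 13).
  S_0 = Σ v_i r_i = 10·0 + 11·2 + 12·6 + 7·10 + 12·9 = 272 ≡ 12.
  S_1 = Σ v_i α_i r_i = 10·4·0 + 11·5·2 + 12·8·6 + 7·2·10 + 12·10·9 = 1906 ≡ 8.
  α_i^2 mod 13 = [3, 12, 12, 4, 9].
  S_2 = Σ v_i α_i^2 r_i = 10·3·0 + 11·12·2 + 12·12·6 + 7·4·10 + 12·9·9 = 2380 ≡ 1.
  S = (12, 8, 1) ≠ 0, so r is not a codeword (an error is present).
Step 3: locate the error. For a single error e at position i, S_ℓ = v_i·e·α_i^ℓ, so α_err = S_1/S_0.
  S_0^{−1} = 12^{−1} = 12 (mod 13), so α_err = 8·12 = 96 ≡ 5 = α_2. Error position i = 2.
  Consistency check: S_2/S_1 = 1·5 = 5 ≡ 5 = α_err ✓ (single-error assumption holds).
Step 4: error magnitude e = S_0/v_2 = S_0·∏_{j≠2}(α_2 − α_j) = 12·6 = 72 ≡ 7 (mod 13).
Step 5: correct position 2: c_2 = r_2 − e = 2 − 7 ≡ 8 (mod 13). Hence c = [0, 8, 6, 10, 9].
  Check: interpolating c through the α_i gives m(x) = 7 + 8·x (degree < 2) with m(α_i) = c_i for every i, so c is indeed a codeword.


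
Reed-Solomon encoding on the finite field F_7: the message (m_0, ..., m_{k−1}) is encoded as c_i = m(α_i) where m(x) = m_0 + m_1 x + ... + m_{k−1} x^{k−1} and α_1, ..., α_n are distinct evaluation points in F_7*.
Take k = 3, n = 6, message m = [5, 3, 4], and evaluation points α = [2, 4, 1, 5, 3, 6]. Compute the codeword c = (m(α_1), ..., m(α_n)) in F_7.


c = [6, 4, 5, 1, 1, 6]

Message polynomial: m(x) = 5 + 3·x + 4·x^2 (mod 7).
For each evaluation point α_i, compute m(α_i) mod 7:
  α_1 = 2: Horner steps 4 → 4 → 6, so m(2) = 6.
  α_2 = 4: Horner steps 4 → 5 → 4, so m(4) = 4.
  α_3 = 1: Horner steps 4 → 0 → 5, so m(1) = 5.
  α_4 = 5: Horner steps 4 → 2 → 1, so m(5) = 1.
  α_5 = 3: Horner steps 4 → 1 → 1, so m(3) = 1.
  α_6 = 6: Horner steps 4 → 6 → 6, so m(6) = 6.
Codeword c = [6, 4, 5, 1, 1, 6] ∈ F_7^6.


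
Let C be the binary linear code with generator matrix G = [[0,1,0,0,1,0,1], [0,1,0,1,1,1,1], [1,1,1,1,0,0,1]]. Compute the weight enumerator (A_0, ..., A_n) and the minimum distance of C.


Weight distribution: A_0 = 1, A_2 = 1, A_3 = 1, A_4 = 2, A_5 = 3. Minimum distance d = 2.

Enumerate all 2^3 = 8 messages m ∈ F_2^3.
For each, compute codeword c = mG in F_2^7, then tally its weight.
  m = 000 → c = 0000000, weight = 0.
  m = 100 → c = 0100101, weight = 3.
  m = 010 → c = 0101111, weight = 5.
  m = 110 → c = 0001010, weight = 2.
  m = 001 → c = 1111001, weight = 5.
  m = 101 → c = 1011100, weight = 4.
  m = 011 → c = 1010110, weight = 4.
  m = 111 → c = 1110011, weight = 5.
Tally weights:
  weight 0: 1 codewords.
  weight 2: 1 codewords.
  weight 3: 1 codewords.
  weight 4: 2 codewords.
  weight 5: 3 codewords.
Minimum distance d = smallest w > 0 with A_w > 0 = 2.
Sanity: Σ A_w = 8 = 2^3 = 8 ✓.


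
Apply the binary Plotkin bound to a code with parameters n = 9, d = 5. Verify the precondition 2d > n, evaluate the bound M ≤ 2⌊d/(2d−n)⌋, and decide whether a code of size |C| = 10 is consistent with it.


Plotkin bound M ≤ 10; given |C| = 10 ≤ bound (satisfied).

Check applicability: 2d = 10, n = 9.
2d − n = 1 > 0, so Plotkin applies.
Compute d/(2d−n) = 5/1 ≈ 5.0000.
⌊d/(2d−n)⌋ = 5.
Plotkin bound: M ≤ 2·5 = 10.
Given |C| = 10, check: satisfied.
This |C| is at the Plotkin bound.


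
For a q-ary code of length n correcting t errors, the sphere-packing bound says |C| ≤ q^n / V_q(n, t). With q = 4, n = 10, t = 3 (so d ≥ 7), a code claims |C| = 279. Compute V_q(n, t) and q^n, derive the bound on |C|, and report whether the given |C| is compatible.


V_q(n, t) = 3676, q^n = 1048576, Hamming bound = 285, |C| = 279 ≤ bound (satisfied).

Step 1: Compute V_q(n, t) = Σ_{j=0}^3 C(n, j) (q−1)^j.
  j = 0: C(10,0)·(3)^0 = 1·1 = 1.
  j = 1: C(10,1)·(3)^1 = 10·3 = 30.
  j = 2: C(10,2)·(3)^2 = 45·9 = 405.
  j = 3: C(10,3)·(3)^3 = 120·27 = 3240.
  V_q(n, t) = 1 + 30 + 405 + 3240 = 3676.
Step 2: q^n = 4^10 = 1048576.
Step 3: Hamming bound ⌊q^n / V_q(n,t)⌋ = ⌊1048576/3676⌋ = 285.
Step 4: Compare |C| = 279 to 285: satisfied.
The claimed |C| lies below the Hamming bound.
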